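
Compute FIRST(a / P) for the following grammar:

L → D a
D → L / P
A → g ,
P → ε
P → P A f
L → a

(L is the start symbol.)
{ 'a' }

To compute FIRST(a / P), process the symbols left to right:
Symbol a is a terminal. Add 'a' and stop.
FIRST(a / P) = { 'a' }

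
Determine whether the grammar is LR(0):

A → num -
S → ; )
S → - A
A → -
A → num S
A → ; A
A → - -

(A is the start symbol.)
No. Shift-reduce conflict between [A → - .] and [A → - . -]

Augment with A' → A and build the canonical LR(0) collection (I0 = CLOSURE({[A' → . A]}), then GOTO on every symbol after a dot until no new states appear). It has 12 states:
  I0: { [A → . - -], [A → . -], [A → . ; A], [A → . num -], [A → . num S], [A' → . A] }  — shift
  I1: { [A → - . -], [A → - .] }  — shift, reduce
  I2: { [A → . - -], [A → . -], [A → . ; A], [A → . num -], [A → . num S], [A → ; . A] }  — shift
  I3: { [A' → A .] }  — accept
  I4: { [A → num . -], [A → num . S], [S → . - A], [S → . ; )] }  — shift
  I5: { [A → . - -], [A → . -], [A → . ; A], [A → . num -], [A → . num S], [A → num - .], [S → - . A] }  — shift, reduce
  I6: { [S → ; . )] }  — shift
  I7: { [A → num S .] }  — reduce
  I8: { [S → ; ) .] }  — reduce
  I9: { [S → - A .] }  — reduce
  I10: { [A → ; A .] }  — reduce
  I11: { [A → - - .] }  — reduce

Conflict in state I1:
  Shift-reduce conflict between [A → - .] and [A → - . -]
So the grammar is NOT LR(0).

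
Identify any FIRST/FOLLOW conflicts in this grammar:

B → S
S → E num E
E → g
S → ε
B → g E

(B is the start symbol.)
No FIRST/FOLLOW conflicts.

A FIRST/FOLLOW conflict occurs when a non-terminal N has a nullable alternative N → β (β ⇒* ε) and another alternative N → α with FIRST(α) ∩ FOLLOW(N) ≠ ∅: on such a lookahead the parser cannot decide between expanding α and letting N vanish via β.

Nullable non-terminals: B, S.
FIRST sets used below: FIRST(S) = { 'g', ε }, FIRST(E) = { 'g' }

B: nullable alternative(s) B → S; FOLLOW(B) = { $ }
  B → S: FIRST \ {ε} = { 'g' } — this is the only nullable alternative, skip
  B → g E: FIRST \ {ε} = { 'g' } — disjoint from FOLLOW(B)

S: nullable alternative(s) S → ε; FOLLOW(S) = { $ }
  S → E num E: FIRST \ {ε} = { 'g' } — disjoint from FOLLOW(S)
  S → ε: FIRST \ {ε} = { } — this is the only nullable alternative, skip

E has no nullable alternative, so no FIRST/FOLLOW check is needed there.

No FIRST/FOLLOW conflicts found.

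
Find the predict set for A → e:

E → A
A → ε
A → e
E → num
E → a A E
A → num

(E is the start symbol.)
PREDICT(A → e) = (FIRST(RHS) \ {ε}) ∪ (FOLLOW(A) if ε ∈ FIRST(RHS), i.e. RHS ⇒* ε)
FIRST(e) = { 'e' }
ε ∉ FIRST(e), so FOLLOW(A) is not added.
PREDICT(A → e) = { 'e' }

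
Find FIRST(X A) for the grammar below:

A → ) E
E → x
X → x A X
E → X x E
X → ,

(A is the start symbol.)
FIRST sets of the non-terminals involved (from the grammar, by fixed-point iteration):
  FIRST(X) = { ',', 'x' }

To compute FIRST(X A), process the symbols left to right:
Symbol X is a non-terminal. Add FIRST(X) \ {ε} = { ',', 'x' }
X is not nullable (ε ∉ FIRST(X)), so stop here.
FIRST(X A) = { ',', 'x' }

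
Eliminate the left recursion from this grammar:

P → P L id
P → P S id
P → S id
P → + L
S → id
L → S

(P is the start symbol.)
P is directly left-recursive. The standard transformation for
  A → A α₁ | ... | A α_m | β₁ | ... | β_n
is
  A  → β₁ A' | ... | β_n A'
  A' → α₁ A' | ... | α_m A' | ε

P → S id becomes P → S id P'
P → + L becomes P → + L P'
P → P L id becomes P' → L id P'
P → P S id becomes P' → S id P'
Add P' → ε

Productions for other non-terminals are unchanged:
  S → id
  L → S

Resulting grammar:
P → S id P'
P → + L P'
P' → L id P'
P' → S id P'
P' → ε
S → id
L → S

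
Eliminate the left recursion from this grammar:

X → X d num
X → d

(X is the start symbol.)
X → d X'
X' → d num X'
X' → ε

X is directly left-recursive. The standard transformation for
  A → A α₁ | ... | A α_m | β₁ | ... | β_n
is
  A  → β₁ A' | ... | β_n A'
  A' → α₁ A' | ... | α_m A' | ε

X → d becomes X → d X'
X → X d num becomes X' → d num X'
Add X' → ε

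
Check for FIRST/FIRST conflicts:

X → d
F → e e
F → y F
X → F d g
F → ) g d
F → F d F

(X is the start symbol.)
Yes. F → e e / F → F d F on { 'e' }; F → y F / F → F d F on { 'y' }; F → ')' g d / F → F d F on { ')' }

A FIRST/FIRST conflict occurs when two productions N → α and N → β for the same non-terminal have FIRST(α) ∩ FIRST(β) ≠ ∅ (with ε ∈ FIRST of a nullable right-hand side, so two nullable alternatives also conflict).

FIRST sets of the non-terminals at (or reachable through a nullable prefix from) the front of some alternative:
  FIRST(F) = { ')', 'e', 'y' }

Productions for X:
  X → d: FIRST = { 'd' }
  X → F d g: FIRST = { ')', 'e', 'y' }
Productions for F:
  F → e e: FIRST = { 'e' }
  F → y F: FIRST = { 'y' }
  F → ) g d: FIRST = { ')' }
  F → F d F: FIRST = { ')', 'e', 'y' }

Conflict for F: F → e e and F → F d F
  Overlap: { 'e' }
Conflict for F: F → y F and F → F d F
  Overlap: { 'y' }
Conflict for F: F → ) g d and F → F d F
  Overlap: { ')' }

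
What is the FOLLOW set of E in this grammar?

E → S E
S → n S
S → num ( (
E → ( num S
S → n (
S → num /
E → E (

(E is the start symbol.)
To compute FOLLOW(E), find every occurrence of E on a right-hand side N → α E β: add FIRST(β) \ {ε}, and if β is empty or nullable also add FOLLOW(N). Iterate to a fixed point.

E is the start symbol, so $ ∈ FOLLOW(E).
In E → S E: E is at the end; this adds FOLLOW(E) to itself — nothing new
In E → E (: E is followed by '(', add FIRST('(') \ {ε} = { '(' }

Taking the union: FOLLOW(E) = { $, '(' }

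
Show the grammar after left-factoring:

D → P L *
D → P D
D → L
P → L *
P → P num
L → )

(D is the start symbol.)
D → P D'
D' → L *
D' → D
D → L
P → L *
P → P num
L → )

Left-factoring transforms A → αβ₁ | αβ₂ into A → αA' and A' → β₁ | β₂
(α is the longest common prefix among the alternatives). Repeat until
no nonterminal has two alternatives with a common prefix.

Round 1: D has alternatives sharing prefix 'P'. Introduce D': D → P D'
  Add: D' → L *
  Add: D' → D

No remaining common prefixes — done.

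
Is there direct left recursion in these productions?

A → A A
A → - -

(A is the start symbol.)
Direct left recursion occurs when N → N α for some non-terminal N (the right-hand side begins with the left-hand side itself).

A → A A: LEFT RECURSIVE (starts with A)
A → - -: starts with '-'

The grammar has direct left recursion on: A.

Answer: Yes, A is left-recursive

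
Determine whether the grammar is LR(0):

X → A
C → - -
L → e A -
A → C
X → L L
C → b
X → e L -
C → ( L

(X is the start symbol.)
Yes, the grammar is LR(0)

Augment with X' → X and build the canonical LR(0) collection (I0 = CLOSURE({[X' → . X]}), then GOTO on every symbol after a dot until no new states appear). It has 17 states:
  I0: { [A → . C], [C → . ( L], [C → . - -], [C → . b], [L → . e A -], [X → . A], [X → . L L], [X → . e L -], [X' → . X] }  — shift
  I1: { [C → ( . L], [L → . e A -] }  — shift
  I2: { [C → - . -] }  — shift
  I3: { [X → A .] }  — reduce
  I4: { [A → C .] }  — reduce
  I5: { [L → . e A -], [X → L . L] }  — shift
  I6: { [X' → X .] }  — accept
  I7: { [C → b .] }  — reduce
  I8: { [A → . C], [C → . ( L], [C → . - -], [C → . b], [L → . e A -], [L → e . A -], [X → e . L -] }  — shift
  I9: { [L → e A . -] }  — shift
  I10: { [X → e L . -] }  — shift
  I11: { [A → . C], [C → . ( L], [C → . - -], [C → . b], [L → e . A -] }  — shift
  I12: { [X → e L - .] }  — reduce
  I13: { [L → e A - .] }  — reduce
  I14: { [X → L L .] }  — reduce
  I15: { [C → - - .] }  — reduce
  I16: { [C → ( L .] }  — reduce

Every state is either a pure shift/goto state or contains exactly one complete item and nothing to shift — no conflicts. The grammar is LR(0).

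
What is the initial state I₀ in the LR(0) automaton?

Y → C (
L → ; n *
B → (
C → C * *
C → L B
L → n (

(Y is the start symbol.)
{ [C → . C * *], [C → . L B], [L → . ; n *], [L → . n (], [Y → . C (], [Y' → . Y] }

First, augment the grammar with Y' → Y
I₀ = CLOSURE({ [Y' → . Y] }):
  [Y' → . Y] has the dot before Y: add [Y → . C (]
  [Y → . C (] has the dot before C: add [C → . C * *], [C → . L B]
  [C → . L B] has the dot before L: add [L → . ; n *], [L → . n (]
No further items can be added.

I₀ = { [C → . C * *], [C → . L B], [L → . ; n *], [L → . n (], [Y → . C (], [Y' → . Y] }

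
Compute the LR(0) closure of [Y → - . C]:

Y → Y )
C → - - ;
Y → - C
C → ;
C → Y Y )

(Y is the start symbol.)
Start with: [Y → - . C]
  [Y → - . C] has the dot before C: add [C → . - - ;], [C → . ;], [C → . Y Y )]
  [C → . Y Y )] has the dot before Y: add [Y → . Y )], [Y → . - C]
No further items can be added.

CLOSURE = { [C → . - - ;], [C → . ;], [C → . Y Y )], [Y → - . C], [Y → . - C], [Y → . Y )] }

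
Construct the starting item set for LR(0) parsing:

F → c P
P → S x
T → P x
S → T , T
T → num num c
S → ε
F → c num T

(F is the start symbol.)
{ [F → . c P], [F → . c num T], [F' → . F] }

First, augment the grammar with F' → F
I₀ = CLOSURE({ [F' → . F] }):
  [F' → . F] has the dot before F: add [F → . c P], [F → . c num T]
No further items can be added.

I₀ = { [F → . c P], [F → . c num T], [F' → . F] }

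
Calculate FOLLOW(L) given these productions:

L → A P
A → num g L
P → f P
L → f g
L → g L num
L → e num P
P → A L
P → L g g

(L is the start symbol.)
{ $, 'e', 'f', 'g', 'num' }

To compute FOLLOW(L), find every occurrence of L on a right-hand side N → α L β: add FIRST(β) \ {ε}, and if β is empty or nullable also add FOLLOW(N). Iterate to a fixed point.

L is the start symbol, so $ ∈ FOLLOW(L).
In A → num g L: L is at the end, add FOLLOW(A)
In L → g L num: L is followed by num, add FIRST(num) \ {ε} = { 'num' }
In P → A L: L is at the end, add FOLLOW(P)
In P → L g g: L is followed by g g, add FIRST(g g) \ {ε} = { 'g' }

The FOLLOW sets referred to above (computed the same way, to a fixed point):
  FOLLOW(A) = { 'e', 'f', 'g', 'num' }
  FOLLOW(P) = { $, 'e', 'f', 'g', 'num' }

Taking the union: FOLLOW(L) = { $, 'e', 'f', 'g', 'num' }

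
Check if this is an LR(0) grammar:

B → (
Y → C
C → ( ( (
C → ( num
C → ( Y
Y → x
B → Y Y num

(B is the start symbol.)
No. Shift-reduce conflict between [B → ( .] and [C → . ( ( (]

A grammar is LR(0) if no state in the canonical LR(0) collection has:
  - both a shift item (dot before a terminal) and a complete item (shift-reduce conflict), or
  - two or more complete items (reduce-reduce conflict; the accept item [B' → B .] counts as a complete item here).

Augment with B' → B and build the canonical LR(0) collection (I0 = CLOSURE({[B' → . B]}), then GOTO on every symbol after a dot until no new states appear). It has 13 states:
  I0: { [B → . (], [B → . Y Y num], [B' → . B], [C → . ( ( (], [C → . ( Y], [C → . ( num], [Y → . C], [Y → . x] }  — shift
  I1: { [B → ( .], [C → ( . ( (], [C → ( . Y], [C → ( . num], [C → . ( ( (], [C → . ( Y], [C → . ( num], [Y → . C], [Y → . x] }  — shift, reduce
  I2: { [B' → B .] }  — accept
  I3: { [Y → C .] }  — reduce
  I4: { [B → Y . Y num], [C → . ( ( (], [C → . ( Y], [C → . ( num], [Y → . C], [Y → . x] }  — shift
  I5: { [Y → x .] }  — reduce
  I6: { [C → ( . ( (], [C → ( . Y], [C → ( . num], [C → . ( ( (], [C → . ( Y], [C → . ( num], [Y → . C], [Y → . x] }  — shift
  I7: { [B → Y Y . num] }  — shift
  I8: { [B → Y Y num .] }  — reduce
  I9: { [C → ( ( . (], [C → ( . ( (], [C → ( . Y], [C → ( . num], [C → . ( ( (], [C → . ( Y], [C → . ( num], [Y → . C], [Y → . x] }  — shift
  I10: { [C → ( Y .] }  — reduce
  I11: { [C → ( num .] }  — reduce
  I12: { [C → ( ( ( .], [C → ( ( . (], [C → ( . ( (], [C → ( . Y], [C → ( . num], [C → . ( ( (], [C → . ( Y], [C → . ( num], [Y → . C], [Y → . x] }  — shift, reduce

Conflict in state I1:
  Shift-reduce conflict between [B → ( .] and [C → . ( ( (]
So the grammar is NOT LR(0).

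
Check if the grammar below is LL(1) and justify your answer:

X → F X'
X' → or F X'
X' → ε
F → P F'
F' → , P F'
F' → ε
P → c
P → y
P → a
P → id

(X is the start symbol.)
Yes, the grammar is LL(1).

Relevant sets:
  FOLLOW(X') = { $ }
  FOLLOW(F') = { $, 'or' }

For X':
  PREDICT(X' → or F X') = { 'or' }
  PREDICT(X' → ε) = { $ }
For F':
  PREDICT(F' → ',' P F') = { ',' }
  PREDICT(F' → ε) = { $, 'or' }
For P:
  PREDICT(P → c) = { 'c' }
  PREDICT(P → y) = { 'y' }
  PREDICT(P → a) = { 'a' }
  PREDICT(P → id) = { 'id' }
X, F have a single production, so nothing to check there.

All predict sets are disjoint. The grammar IS LL(1).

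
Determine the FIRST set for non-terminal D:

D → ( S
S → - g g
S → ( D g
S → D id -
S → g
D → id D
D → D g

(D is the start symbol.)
From D → ( S:
  - '(' is a terminal: add '(' and stop
From D → id D:
  - id is a terminal: add 'id' and stop
From D → D g:
  - D is the symbol being defined: contributes nothing new
    D is not nullable, so stop

Collecting: FIRST(D) = { '(', 'id' }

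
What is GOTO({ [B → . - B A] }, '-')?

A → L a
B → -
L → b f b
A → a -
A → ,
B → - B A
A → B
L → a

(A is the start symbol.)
GOTO(I, '-') = CLOSURE({ [A → αX.β] : [A → α.Xβ] ∈ I, X = '-' })

Items with dot before '-', with the dot advanced:
  [B → . - B A] → [B → - . B A]
Closure of the advanced items:
  [B → - . B A] has the dot before B: add [B → . -], [B → . - B A]

GOTO = { [B → - . B A], [B → . - B A], [B → . -] }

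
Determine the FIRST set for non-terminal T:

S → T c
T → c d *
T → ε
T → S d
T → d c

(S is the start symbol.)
{ 'c', 'd', ε }

To compute FIRST(T), examine every production with T on the left-hand side, reading each right-hand side left to right until a non-nullable symbol is reached.

FIRST sets of the other non-terminals involved (by the same procedure, iterated to a fixed point):
  FIRST(S) = { 'c', 'd' }

From T → c d *:
  - c is a terminal: add 'c' and stop
From T → ε:
  - ε-production, so ε ∈ FIRST(T)
From T → S d:
  - S is a non-terminal: add FIRST(S) \ {ε} = { 'c', 'd' }
    S is not nullable, so stop
From T → d c:
  - d is a terminal: add 'd' and stop

Collecting: FIRST(T) = { 'c', 'd', ε }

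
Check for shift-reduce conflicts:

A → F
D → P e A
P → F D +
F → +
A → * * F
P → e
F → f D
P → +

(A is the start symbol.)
A shift-reduce conflict occurs when an LR(0) state has both:
  - a complete (reduce) item [A → α .] (dot at the end), and
  - a shift item [B → β . c γ] (dot before a terminal).

Augment with A' → A and build the canonical LR(0) collection (I0 = CLOSURE({[A' → . A]}), then GOTO on every symbol after a dot until no new states appear). It has 17 states:
  I0: { [A → . * * F], [A → . F], [A' → . A], [F → . +], [F → . f D] }  — shift
  I1: { [A → * . * F] }  — shift
  I2: { [F → + .] }  — reduce
  I3: { [A' → A .] }  — accept
  I4: { [A → F .] }  — reduce
  I5: { [D → . P e A], [F → . +], [F → . f D], [F → f . D], [P → . +], [P → . F D +], [P → . e] }  — shift
  I6: { [F → + .], [P → + .] }  — 2 reduces
  I7: { [F → f D .] }  — reduce
  I8: { [D → . P e A], [F → . +], [F → . f D], [P → . +], [P → . F D +], [P → . e], [P → F . D +] }  — shift
  I9: { [D → P . e A] }  — shift
  I10: { [P → e .] }  — reduce
  I11: { [A → . * * F], [A → . F], [D → P e . A], [F → . +], [F → . f D] }  — shift
  I12: { [D → P e A .] }  — reduce
  I13: { [P → F D . +] }  — shift
  I14: { [P → F D + .] }  — reduce
  I15: { [A → * * . F], [F → . +], [F → . f D] }  — shift
  I16: { [A → * * F .] }  — reduce

No state contains both a complete item and a shift item.

Answer: No shift-reduce conflicts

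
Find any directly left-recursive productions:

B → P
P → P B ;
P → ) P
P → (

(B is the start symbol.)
Yes, P is left-recursive

Direct left recursion occurs when N → N α for some non-terminal N (the right-hand side begins with the left-hand side itself).

B → P: starts with P
P → P B ;: LEFT RECURSIVE (starts with P)
P → ) P: starts with ')'
P → (: starts with '('

The grammar has direct left recursion on: P.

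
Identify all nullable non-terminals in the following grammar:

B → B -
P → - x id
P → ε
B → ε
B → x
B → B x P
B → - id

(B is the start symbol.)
{ 'B', 'P' }

ε-productions: P → ε, B → ε
So P, B are immediately nullable.
Every non-terminal is now nullable.
Nullable = { 'B', 'P' }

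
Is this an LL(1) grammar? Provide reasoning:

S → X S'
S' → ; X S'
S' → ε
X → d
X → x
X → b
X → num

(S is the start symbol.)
A grammar is LL(1) if for each non-terminal N with multiple productions, the predict sets of those productions are pairwise disjoint, where PREDICT(N → α) = (FIRST(α) \ {ε}) ∪ (FOLLOW(N) if α ⇒* ε).

Relevant sets:
  FOLLOW(S') = { $ }

For S':
  PREDICT(S' → ';' X S') = { ';' }
  PREDICT(S' → ε) = { $ }
For X:
  PREDICT(X → d) = { 'd' }
  PREDICT(X → x) = { 'x' }
  PREDICT(X → b) = { 'b' }
  PREDICT(X → num) = { 'num' }
S has a single production, so nothing to check there.

All predict sets are disjoint. The grammar IS LL(1).

Answer: Yes, the grammar is LL(1).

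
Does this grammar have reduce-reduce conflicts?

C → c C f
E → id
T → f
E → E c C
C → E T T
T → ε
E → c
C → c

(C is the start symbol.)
A reduce-reduce conflict occurs when an LR(0) state has two complete items [A → α .] and [B → β .] — both call for a reduction, and with no lookahead the parser cannot choose between them.

Augment with C' → C and build the canonical LR(0) collection (I0 = CLOSURE({[C' → . C]}), then GOTO on every symbol after a dot until no new states appear). It has 12 states:
  I0: { [C → . E T T], [C → . c C f], [C → . c], [C' → . C], [E → . E c C], [E → . c], [E → . id] }  — shift
  I1: { [C' → C .] }  — accept
  I2: { [C → E . T T], [E → E . c C], [T → . f], [T → .] }  — shift, reduce
  I3: { [C → . E T T], [C → . c C f], [C → . c], [C → c . C f], [C → c .], [E → . E c C], [E → . c], [E → . id], [E → c .] }  — shift, 2 reduces
  I4: { [E → id .] }  — reduce
  I5: { [C → c C . f] }  — shift
  I6: { [C → c C f .] }  — reduce
  I7: { [C → E T . T], [T → . f], [T → .] }  — shift, reduce
  I8: { [C → . E T T], [C → . c C f], [C → . c], [E → . E c C], [E → . c], [E → . id], [E → E c . C] }  — shift
  I9: { [T → f .] }  — reduce
  I10: { [E → E c C .] }  — reduce
  I11: { [C → E T T .] }  — reduce

I3 contains complete items [C → c .], [E → c .] — reduce-reduce conflict.

Answer: Yes — I3: [C → c .] vs [E → c .]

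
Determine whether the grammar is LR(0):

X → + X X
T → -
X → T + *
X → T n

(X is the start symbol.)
Yes, the grammar is LR(0)

Augment with X' → X and build the canonical LR(0) collection (I0 = CLOSURE({[X' → . X]}), then GOTO on every symbol after a dot until no new states appear). It has 10 states:
  I0: { [T → . -], [X → . + X X], [X → . T + *], [X → . T n], [X' → . X] }  — shift
  I1: { [T → . -], [X → + . X X], [X → . + X X], [X → . T + *], [X → . T n] }  — shift
  I2: { [T → - .] }  — reduce
  I3: { [X → T . + *], [X → T . n] }  — shift
  I4: { [X' → X .] }  — accept
  I5: { [X → T + . *] }  — shift
  I6: { [X → T n .] }  — reduce
  I7: { [X → T + * .] }  — reduce
  I8: { [T → . -], [X → + X . X], [X → . + X X], [X → . T + *], [X → . T n] }  — shift
  I9: { [X → + X X .] }  — reduce

Every state is either a pure shift/goto state or contains exactly one complete item and nothing to shift — no conflicts. The grammar is LR(0).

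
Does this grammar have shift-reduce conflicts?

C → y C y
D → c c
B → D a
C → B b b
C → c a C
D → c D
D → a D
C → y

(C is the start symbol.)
Yes — I6: [C → y .] vs [C → . c a C]; I11: [D → c c .] vs [D → . a D]; I13: [D → a D .] vs [B → D . a]

Augment with C' → C and build the canonical LR(0) collection (I0 = CLOSURE({[C' → . C]}), then GOTO on every symbol after a dot until no new states appear). It has 19 states:
  I0: { [B → . D a], [C → . B b b], [C → . c a C], [C → . y C y], [C → . y], [C' → . C], [D → . a D], [D → . c D], [D → . c c] }  — shift
  I1: { [C → B . b b] }  — shift
  I2: { [C' → C .] }  — accept
  I3: { [B → D . a] }  — shift
  I4: { [D → . a D], [D → . c D], [D → . c c], [D → a . D] }  — shift
  I5: { [C → c . a C], [D → . a D], [D → . c D], [D → . c c], [D → c . D], [D → c . c] }  — shift
  I6: { [B → . D a], [C → . B b b], [C → . c a C], [C → . y C y], [C → . y], [C → y . C y], [C → y .], [D → . a D], [D → . c D], [D → . c c] }  — shift, reduce
  I7: { [C → y C . y] }  — shift
  I8: { [C → y C y .] }  — reduce
  I9: { [D → c D .] }  — reduce
  I10: { [B → . D a], [C → . B b b], [C → . c a C], [C → . y C y], [C → . y], [C → c a . C], [D → . a D], [D → . c D], [D → . c c], [D → a . D] }  — shift
  I11: { [D → . a D], [D → . c D], [D → . c c], [D → c . D], [D → c . c], [D → c c .] }  — shift, reduce
  I12: { [C → c a C .] }  — reduce
  I13: { [B → D . a], [D → a D .] }  — shift, reduce
  I14: { [B → D a .] }  — reduce
  I15: { [D → a D .] }  — reduce
  I16: { [D → . a D], [D → . c D], [D → . c c], [D → c . D], [D → c . c] }  — shift
  I17: { [C → B b . b] }  — shift
  I18: { [C → B b b .] }  — reduce

I6 contains reduce item [C → y .] and shift items [C → . c a C], [C → . y], [C → . y C y], [D → . a D], [D → . c D], [D → . c c] — shift-reduce conflict.
I11 contains reduce item [D → c c .] and shift items [D → . a D], [D → . c D], [D → . c c], [D → c . c] — shift-reduce conflict.
I13 contains reduce item [D → a D .] and shift item [B → D . a] — shift-reduce conflict.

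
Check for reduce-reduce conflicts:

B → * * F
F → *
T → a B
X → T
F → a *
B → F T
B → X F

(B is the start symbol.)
A reduce-reduce conflict occurs when an LR(0) state has two complete items [A → α .] and [B → β .] — both call for a reduction, and with no lookahead the parser cannot choose between them.

Augment with B' → B and build the canonical LR(0) collection (I0 = CLOSURE({[B' → . B]}), then GOTO on every symbol after a dot until no new states appear). It has 17 states:
  I0: { [B → . * * F], [B → . F T], [B → . X F], [B' → . B], [F → . *], [F → . a *], [T → . a B], [X → . T] }  — shift
  I1: { [B → * . * F], [F → * .] }  — shift, reduce
  I2: { [B' → B .] }  — accept
  I3: { [B → F . T], [T → . a B] }  — shift
  I4: { [X → T .] }  — reduce
  I5: { [B → X . F], [F → . *], [F → . a *] }  — shift
  I6: { [B → . * * F], [B → . F T], [B → . X F], [F → . *], [F → . a *], [F → a . *], [T → . a B], [T → a . B], [X → . T] }  — shift
  I7: { [B → * . * F], [F → * .], [F → a * .] }  — shift, 2 reduces
  I8: { [T → a B .] }  — reduce
  I9: { [B → * * . F], [F → . *], [F → . a *] }  — shift
  I10: { [F → * .] }  — reduce
  I11: { [B → * * F .] }  — reduce
  I12: { [F → a . *] }  — shift
  I13: { [F → a * .] }  — reduce
  I14: { [B → X F .] }  — reduce
  I15: { [B → F T .] }  — reduce
  I16: { [B → . * * F], [B → . F T], [B → . X F], [F → . *], [F → . a *], [T → . a B], [T → a . B], [X → . T] }  — shift

I7 contains complete items [F → * .], [F → a * .] — reduce-reduce conflict.

Answer: Yes — I7: [F → * .] vs [F → a * .]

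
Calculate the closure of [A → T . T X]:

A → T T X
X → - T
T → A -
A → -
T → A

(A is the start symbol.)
{ [A → . -], [A → . T T X], [A → T . T X], [T → . A -], [T → . A] }

To compute CLOSURE, for each item [A → α.Bβ] where B is a non-terminal, add [B → .γ] for all productions B → γ; repeat for the newly added items until nothing changes.

Start with: [A → T . T X]
  [A → T . T X] has the dot before T: add [T → . A -], [T → . A]
  [T → . A -] has the dot before A: add [A → . T T X], [A → . -]
No further items can be added.

CLOSURE = { [A → . -], [A → . T T X], [A → T . T X], [T → . A -], [T → . A] }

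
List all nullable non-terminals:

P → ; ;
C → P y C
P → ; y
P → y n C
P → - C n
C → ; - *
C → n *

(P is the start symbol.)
A non-terminal is nullable if it can derive ε (the empty string): either it has an ε-production, or it has a production whose right-hand side consists entirely of nullable non-terminals.

There are no ε-productions, so no non-terminal can derive ε.
No non-terminals are nullable.

Answer: None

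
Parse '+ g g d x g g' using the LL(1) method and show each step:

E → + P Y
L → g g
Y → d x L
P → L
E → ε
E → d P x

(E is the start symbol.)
LL(1) parsing maintains a stack (initially the start symbol over $) and the input. At each step: if the stack top is a terminal, match it against the current input token; if it is a non-terminal N, replace it with the RHS of M[N, lookahead] (the unique production whose predict set contains the lookahead).

Stack is shown with the top on the left.

Stack    Input            Action
--------------------------------
E $      + g g d x g g $  output E → + P Y
+ P Y $  + g g d x g g $  match '+'
P Y $    g g d x g g $    output P → L
L Y $    g g d x g g $    output L → g g
g g Y $  g g d x g g $    match 'g'
g Y $    g d x g g $      match 'g'
Y $      d x g g $        output Y → d x L
d x L $  d x g g $        match 'd'
x L $    x g g $          match 'x'
L $      g g $            output L → g g
g g $    g g $            match 'g'
g $      g $              match 'g'
$        $                accept

The string is accepted.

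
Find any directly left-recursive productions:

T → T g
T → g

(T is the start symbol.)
Direct left recursion occurs when N → N α for some non-terminal N (the right-hand side begins with the left-hand side itself).

T → T g: LEFT RECURSIVE (starts with T)
T → g: starts with g

The grammar has direct left recursion on: T.

Answer: Yes, T is left-recursive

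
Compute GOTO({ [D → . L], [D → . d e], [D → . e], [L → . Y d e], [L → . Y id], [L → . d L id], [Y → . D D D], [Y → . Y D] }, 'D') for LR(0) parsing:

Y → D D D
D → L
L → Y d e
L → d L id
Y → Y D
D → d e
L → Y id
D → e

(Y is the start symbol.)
GOTO(I, 'D') = CLOSURE({ [A → αX.β] : [A → α.Xβ] ∈ I, X = 'D' })

Items with dot before 'D', with the dot advanced:
  [Y → . D D D] → [Y → D . D D]
Closure of the advanced items:
  [Y → D . D D] has the dot before D: add [D → . L], [D → . d e], [D → . e]
  [D → . L] has the dot before L: add [L → . Y d e], [L → . d L id], [L → . Y id]
  [L → . Y d e] has the dot before Y: add [Y → . D D D], [Y → . Y D]

GOTO = { [D → . L], [D → . d e], [D → . e], [L → . Y d e], [L → . Y id], [L → . d L id], [Y → . D D D], [Y → . Y D], [Y → D . D D] }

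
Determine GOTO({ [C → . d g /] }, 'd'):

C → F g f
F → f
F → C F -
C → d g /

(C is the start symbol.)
{ [C → d . g /] }

GOTO(I, 'd') = CLOSURE({ [A → αX.β] : [A → α.Xβ] ∈ I, X = 'd' })

Items with dot before 'd', with the dot advanced:
  [C → . d g /] → [C → d . g /]
Closure adds nothing (no advanced item has the dot before a non-terminal).

GOTO = { [C → d . g /] }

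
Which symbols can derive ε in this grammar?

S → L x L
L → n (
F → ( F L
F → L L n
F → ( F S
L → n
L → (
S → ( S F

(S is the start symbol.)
None

A non-terminal is nullable if it can derive ε (the empty string): either it has an ε-production, or it has a production whose right-hand side consists entirely of nullable non-terminals.

There are no ε-productions, so no non-terminal can derive ε.
No non-terminals are nullable.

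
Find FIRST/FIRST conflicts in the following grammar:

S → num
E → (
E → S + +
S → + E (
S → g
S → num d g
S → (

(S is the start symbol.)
Yes. S → num / S → num d g on { 'num' }; E → '(' / E → S '+' '+' on { '(' }

A FIRST/FIRST conflict occurs when two productions N → α and N → β for the same non-terminal have FIRST(α) ∩ FIRST(β) ≠ ∅ (with ε ∈ FIRST of a nullable right-hand side, so two nullable alternatives also conflict).

FIRST sets of the non-terminals at (or reachable through a nullable prefix from) the front of some alternative:
  FIRST(S) = { '(', '+', 'g', 'num' }

Productions for S:
  S → num: FIRST = { 'num' }
  S → + E (: FIRST = { '+' }
  S → g: FIRST = { 'g' }
  S → num d g: FIRST = { 'num' }
  S → (: FIRST = { '(' }
Productions for E:
  E → (: FIRST = { '(' }
  E → S + +: FIRST = { '(', '+', 'g', 'num' }

Conflict for S: S → num and S → num d g
  Overlap: { 'num' }
Conflict for E: E → ( and E → S + +
  Overlap: { '(' }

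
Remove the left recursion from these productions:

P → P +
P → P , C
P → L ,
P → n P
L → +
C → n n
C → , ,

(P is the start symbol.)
P is directly left-recursive. The standard transformation for
  A → A α₁ | ... | A α_m | β₁ | ... | β_n
is
  A  → β₁ A' | ... | β_n A'
  A' → α₁ A' | ... | α_m A' | ε

P → L , becomes P → L , P'
P → n P becomes P → n P P'
P → P + becomes P' → + P'
P → P , C becomes P' → , C P'
Add P' → ε

Productions for other non-terminals are unchanged:
  L → +
  C → n n
  C → , ,

Resulting grammar:
P → L , P'
P → n P P'
P' → + P'
P' → , C P'
P' → ε
L → +
C → n n
C → , ,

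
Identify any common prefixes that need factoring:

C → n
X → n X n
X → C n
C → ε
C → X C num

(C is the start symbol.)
Left-factoring is needed when two productions for the same non-terminal
share a common prefix on the right-hand side.

Productions for C:
  C → n
  C → ε
  C → X C num
Productions for X:
  X → n X n
  X → C n

No common prefixes found.

Answer: No, left-factoring is not needed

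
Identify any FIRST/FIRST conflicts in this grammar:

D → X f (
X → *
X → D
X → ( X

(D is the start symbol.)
FIRST sets of the non-terminals at (or reachable through a nullable prefix from) the front of some alternative:
  FIRST(D) = { '(', '*' }

Productions for X:
  X → *: FIRST = { '*' }
  X → D: FIRST = { '(', '*' }
  X → ( X: FIRST = { '(' }
D has only one production, so no FIRST/FIRST conflict is possible there.

Conflict for X: X → * and X → D
  Overlap: { '*' }
Conflict for X: X → D and X → ( X
  Overlap: { '(' }

Answer: Yes. X → '*' / X → D on { '*' }; X → D / X → '(' X on { '(' }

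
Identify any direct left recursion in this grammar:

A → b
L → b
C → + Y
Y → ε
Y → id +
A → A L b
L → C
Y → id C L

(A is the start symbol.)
Direct left recursion occurs when N → N α for some non-terminal N (the right-hand side begins with the left-hand side itself).

A → b: starts with b
L → b: starts with b
C → + Y: starts with '+'
Y → ε: starts with ε
Y → id +: starts with id
A → A L b: LEFT RECURSIVE (starts with A)
L → C: starts with C
Y → id C L: starts with id

The grammar has direct left recursion on: A.

Answer: Yes, A is left-recursive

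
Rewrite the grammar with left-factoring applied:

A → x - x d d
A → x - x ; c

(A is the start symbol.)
A → x - x A'
A' → d d
A' → ; c

Left-factoring transforms A → αβ₁ | αβ₂ into A → αA' and A' → β₁ | β₂
(α is the longest common prefix among the alternatives). Repeat until
no nonterminal has two alternatives with a common prefix.

Round 1: A has alternatives sharing prefix 'x - x'. Introduce A': A → x - x A'
  Add: A' → d d
  Add: A' → ; c

No remaining common prefixes — done.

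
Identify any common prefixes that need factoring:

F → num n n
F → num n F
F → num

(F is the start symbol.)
Left-factoring is needed when two productions for the same non-terminal
share a common prefix on the right-hand side.

Productions for F:
  F → num n n
  F → num n F
  F → num

Found common prefix 'num' in productions for F

Answer: Yes, F has productions with common prefix 'num'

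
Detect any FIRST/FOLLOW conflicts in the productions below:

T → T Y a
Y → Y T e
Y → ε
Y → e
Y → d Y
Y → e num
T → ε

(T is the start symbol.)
Nullable non-terminals: T, Y.
FIRST sets used below: FIRST(T) = { 'a', 'd', 'e', ε }, FIRST(Y) = { 'a', 'd', 'e', ε }

T: nullable alternative(s) T → ε; FOLLOW(T) = { $, 'a', 'd', 'e' }
  T → T Y a: FIRST \ {ε} = { 'a', 'd', 'e' } — overlaps FOLLOW(T) on { 'a', 'd', 'e' }: CONFLICT
  T → ε: FIRST \ {ε} = { } — this is the only nullable alternative, skip

Y: nullable alternative(s) Y → ε; FOLLOW(Y) = { 'a', 'd', 'e' }
  Y → Y T e: FIRST \ {ε} = { 'a', 'd', 'e' } — overlaps FOLLOW(Y) on { 'a', 'd', 'e' }: CONFLICT
  Y → ε: FIRST \ {ε} = { } — this is the only nullable alternative, skip
  Y → e: FIRST \ {ε} = { 'e' } — overlaps FOLLOW(Y) on { 'e' }: CONFLICT
  Y → d Y: FIRST \ {ε} = { 'd' } — overlaps FOLLOW(Y) on { 'd' }: CONFLICT
  Y → e num: FIRST \ {ε} = { 'e' } — overlaps FOLLOW(Y) on { 'e' }: CONFLICT

So the grammar has 5 FIRST/FOLLOW conflicts (marked CONFLICT above).

Answer: Yes. T → T Y a with FOLLOW(T) on { 'a', 'd', 'e' }; Y → Y T e with FOLLOW(Y) on { 'a', 'd', 'e' }; Y → e with FOLLOW(Y) on { 'e' }; Y → d Y with FOLLOW(Y) on { 'd' }; Y → e num with FOLLOW(Y) on { 'e' }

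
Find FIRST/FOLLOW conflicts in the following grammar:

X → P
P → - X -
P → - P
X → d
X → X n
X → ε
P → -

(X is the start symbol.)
Yes. X → P with FOLLOW(X) on { '-' }; X → X n with FOLLOW(X) on { '-', 'n' }

Nullable non-terminals: X.
FIRST sets used below: FIRST(P) = { '-' }, FIRST(X) = { '-', 'd', 'n', ε }

X: nullable alternative(s) X → ε; FOLLOW(X) = { $, '-', 'n' }
  X → P: FIRST \ {ε} = { '-' } — overlaps FOLLOW(X) on { '-' }: CONFLICT
  X → d: FIRST \ {ε} = { 'd' } — disjoint from FOLLOW(X)
  X → X n: FIRST \ {ε} = { '-', 'd', 'n' } — overlaps FOLLOW(X) on { '-', 'n' }: CONFLICT
  X → ε: FIRST \ {ε} = { } — this is the only nullable alternative, skip

P has no nullable alternative, so no FIRST/FOLLOW check is needed there.

So the grammar has 2 FIRST/FOLLOW conflicts (marked CONFLICT above).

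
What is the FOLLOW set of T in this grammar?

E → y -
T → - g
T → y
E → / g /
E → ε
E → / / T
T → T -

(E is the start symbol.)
{ $, '-' }

To compute FOLLOW(T), find every occurrence of T on a right-hand side N → α T β: add FIRST(β) \ {ε}, and if β is empty or nullable also add FOLLOW(N). Iterate to a fixed point.

In E → / / T: T is at the end, add FOLLOW(E)
In T → T -: T is followed by '-', add FIRST('-') \ {ε} = { '-' }

The FOLLOW sets referred to above (computed the same way, to a fixed point):
  FOLLOW(E) = { $ }

Taking the union: FOLLOW(T) = { $, '-' }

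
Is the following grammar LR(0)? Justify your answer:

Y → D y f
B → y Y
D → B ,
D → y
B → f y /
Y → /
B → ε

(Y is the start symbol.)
Augment with Y' → Y and build the canonical LR(0) collection (I0 = CLOSURE({[Y' → . Y]}), then GOTO on every symbol after a dot until no new states appear). It has 13 states:
  I0: { [B → . f y /], [B → . y Y], [B → .], [D → . B ,], [D → . y], [Y → . /], [Y → . D y f], [Y' → . Y] }  — shift, reduce
  I1: { [Y → / .] }  — reduce
  I2: { [D → B . ,] }  — shift
  I3: { [Y → D . y f] }  — shift
  I4: { [Y' → Y .] }  — accept
  I5: { [B → f . y /] }  — shift
  I6: { [B → . f y /], [B → . y Y], [B → .], [B → y . Y], [D → . B ,], [D → . y], [D → y .], [Y → . /], [Y → . D y f] }  — shift, 2 reduces
  I7: { [B → y Y .] }  — reduce
  I8: { [B → f y . /] }  — shift
  I9: { [B → f y / .] }  — reduce
  I10: { [Y → D y . f] }  — shift
  I11: { [Y → D y f .] }  — reduce
  I12: { [D → B , .] }  — reduce

Conflict in state I0:
  Shift-reduce conflict between [B → .] and [B → . f y /]
So the grammar is NOT LR(0).

Answer: No. Shift-reduce conflict between [B → .] and [B → . f y /]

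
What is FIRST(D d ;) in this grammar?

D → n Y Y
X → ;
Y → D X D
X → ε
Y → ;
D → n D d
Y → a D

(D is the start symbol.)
{ 'n' }

FIRST sets of the non-terminals involved (from the grammar, by fixed-point iteration):
  FIRST(D) = { 'n' }

To compute FIRST(D d ;), process the symbols left to right:
Symbol D is a non-terminal. Add FIRST(D) \ {ε} = { 'n' }
D is not nullable (ε ∉ FIRST(D)), so stop here.
FIRST(D d ;) = { 'n' }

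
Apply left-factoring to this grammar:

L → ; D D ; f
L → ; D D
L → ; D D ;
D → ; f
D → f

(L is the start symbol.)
L → ; D D L'
L' → ; L''
L'' → f
L'' → ε
L' → ε
D → ; f
D → f

Left-factoring transforms A → αβ₁ | αβ₂ into A → αA' and A' → β₁ | β₂
(α is the longest common prefix among the alternatives). Repeat until
no nonterminal has two alternatives with a common prefix.

Round 1: L has alternatives sharing prefix '; D D'. Introduce L': L → ; D D L'
  Add: L' → ; f
  Add: L' → ε
  Add: L' → ;

Round 2: L' has alternatives sharing prefix ';'. Introduce L'': L' → ; L''
  Add: L'' → f
  Add: L'' → ε

No remaining common prefixes — done.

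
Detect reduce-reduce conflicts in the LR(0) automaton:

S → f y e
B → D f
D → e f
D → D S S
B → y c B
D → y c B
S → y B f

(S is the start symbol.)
Yes — I9: [B → y c B .] vs [D → y c B .]

A reduce-reduce conflict occurs when an LR(0) state has two complete items [A → α .] and [B → β .] — both call for a reduction, and with no lookahead the parser cannot choose between them.

Augment with S' → S and build the canonical LR(0) collection (I0 = CLOSURE({[S' → . S]}), then GOTO on every symbol after a dot until no new states appear). It has 17 states:
  I0: { [S → . f y e], [S → . y B f], [S' → . S] }  — shift
  I1: { [S' → S .] }  — accept
  I2: { [S → f . y e] }  — shift
  I3: { [B → . D f], [B → . y c B], [D → . D S S], [D → . e f], [D → . y c B], [S → y . B f] }  — shift
  I4: { [S → y B . f] }  — shift
  I5: { [B → D . f], [D → D . S S], [S → . f y e], [S → . y B f] }  — shift
  I6: { [D → e . f] }  — shift
  I7: { [B → y . c B], [D → y . c B] }  — shift
  I8: { [B → . D f], [B → . y c B], [B → y c . B], [D → . D S S], [D → . e f], [D → . y c B], [D → y c . B] }  — shift
  I9: { [B → y c B .], [D → y c B .] }  — 2 reduces
  I10: { [D → e f .] }  — reduce
  I11: { [D → D S . S], [S → . f y e], [S → . y B f] }  — shift
  I12: { [B → D f .], [S → f . y e] }  — shift, reduce
  I13: { [S → f y . e] }  — shift
  I14: { [S → f y e .] }  — reduce
  I15: { [D → D S S .] }  — reduce
  I16: { [S → y B f .] }  — reduce

I9 contains complete items [B → y c B .], [D → y c B .] — reduce-reduce conflict.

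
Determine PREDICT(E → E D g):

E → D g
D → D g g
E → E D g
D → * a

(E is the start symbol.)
{ '*' }

PREDICT(E → E D g) = (FIRST(RHS) \ {ε}) ∪ (FOLLOW(E) if ε ∈ FIRST(RHS), i.e. RHS ⇒* ε)
FIRST(E) = { '*' }
FIRST(E D g) = { '*' }
ε ∉ FIRST(E D g), so FOLLOW(E) is not added.
PREDICT(E → E D g) = { '*' }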